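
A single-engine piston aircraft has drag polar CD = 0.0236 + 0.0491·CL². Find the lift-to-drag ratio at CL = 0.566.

CD = 0.0236 + 0.0491 × 0.566² = 0.03933
L/D = CL/CD = 0.566 / 0.03933 = 14.4

L/D = 14.4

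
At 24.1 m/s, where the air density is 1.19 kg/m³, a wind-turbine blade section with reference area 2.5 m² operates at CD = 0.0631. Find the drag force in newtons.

D = 54.5 N

Dynamic pressure q = ½ρv² = ½ × 1.19 × 24.1² = 345.6 Pa.
D = q·S·CD = 345.6 × 2.5 × 0.0631 = 54.5 N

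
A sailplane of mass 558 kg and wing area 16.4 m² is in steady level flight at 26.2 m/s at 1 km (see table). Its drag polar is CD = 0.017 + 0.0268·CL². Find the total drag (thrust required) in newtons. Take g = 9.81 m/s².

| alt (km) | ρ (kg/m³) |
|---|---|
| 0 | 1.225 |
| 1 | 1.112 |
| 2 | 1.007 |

At 1 km, from the table: ρ = 1.112 kg/m³.
Weight W = mg = 558 × 9.81 = 5474 N; in level flight L = W.
q = ½ρv² = ½ × 1.112 × 26.2² = 381.7 Pa.
CL = 2W/(ρv²S) = 2×5474/(1.112×26.2²×16.4) = 0.8745.
CD = 0.017 + 0.0268 × 0.8745² = 0.0375.
D = q·S·CD = 381.7 × 16.4 × 0.0375 = 234.7 N

D = 235 N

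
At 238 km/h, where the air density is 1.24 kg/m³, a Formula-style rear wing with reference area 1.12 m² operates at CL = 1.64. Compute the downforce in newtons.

L = 4980 N

Convert speed: v = 238 km/h ÷ 3.6 = 66.11 m/s.
Dynamic pressure q = ½ρv² = ½ × 1.24 × 66.11² = 2710 Pa.
L = q·S·CL = 2710 × 1.12 × 1.64 = 4980 N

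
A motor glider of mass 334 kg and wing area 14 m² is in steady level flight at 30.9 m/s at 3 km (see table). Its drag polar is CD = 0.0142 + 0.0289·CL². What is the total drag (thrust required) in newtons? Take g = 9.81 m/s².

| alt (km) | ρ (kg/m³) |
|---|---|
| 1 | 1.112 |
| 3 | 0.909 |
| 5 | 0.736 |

At 3 km, from the table: ρ = 0.909 kg/m³.
Level flight ⇒ L = W = m·g = 334 × 9.81 = 3276.5 N.
Dynamic pressure q = 0.5 × 0.909 × 30.9² = 434 Pa.
Required CL = L/(qS) = 3276.5/(434·14) = 0.5393.
CD = 0.0142 + 0.0289 × 0.5393² = 0.02261.
D = q·S·CD = 434 × 14 × 0.02261 = 137.3 N

D = 137 N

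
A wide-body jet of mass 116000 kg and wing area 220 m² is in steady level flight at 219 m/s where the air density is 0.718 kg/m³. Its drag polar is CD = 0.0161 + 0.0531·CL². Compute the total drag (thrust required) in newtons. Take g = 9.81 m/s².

Level flight ⇒ L = W = m·g = 116000 × 9.81 = 1.138×10^6 N.
Dynamic pressure q = 0.5 × 0.718 × 219² = 17220 Pa.
CL = W/(q·S) = 1.138×10^6 / (17220 × 220) = 0.3004.
CD = 0.0161 + 0.0531 × 0.3004² = 0.02089.
D = q·S·CD = 17220 × 220 × 0.02089 = 79140 N

D = 79100 N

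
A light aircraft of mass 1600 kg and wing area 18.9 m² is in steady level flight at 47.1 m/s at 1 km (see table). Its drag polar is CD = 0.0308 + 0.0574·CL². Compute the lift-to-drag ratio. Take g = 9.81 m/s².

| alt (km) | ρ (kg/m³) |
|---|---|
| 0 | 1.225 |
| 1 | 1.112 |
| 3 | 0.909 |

At 1 km, from the table: ρ = 1.112 kg/m³.
In steady level flight, lift balances weight: W = mg = 1600 × 9.81 = 15696 N.
q = ½ρv² = ½ × 1.112 × 47.1² = 1233 Pa.
CL = 2W/(ρv²S) = 2×15696/(1.112×47.1²×18.9) = 0.6733.
CD = 0.0308 + 0.0574 × 0.6733² = 0.05682.
L/D = CL/CD = 0.6733 / 0.05682 = 11.8

L/D = 11.8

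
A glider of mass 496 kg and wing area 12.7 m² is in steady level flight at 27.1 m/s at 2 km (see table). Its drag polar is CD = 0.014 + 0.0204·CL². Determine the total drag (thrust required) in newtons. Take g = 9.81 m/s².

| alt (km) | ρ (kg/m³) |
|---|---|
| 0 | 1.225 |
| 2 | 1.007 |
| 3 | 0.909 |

D = 169 N

At 2 km, from the table: ρ = 1.007 kg/m³.
Level flight ⇒ L = W = m·g = 496 × 9.81 = 4865.8 N.
Dynamic pressure q = 0.5 × 1.007 × 27.1² = 369.8 Pa.
CL = 2W/(ρv²S) = 2×4865.8/(1.007×27.1²×12.7) = 1.036.
CD = 0.014 + 0.0204 × 1.036² = 0.0359.
D = q·S·CD = 369.8 × 12.7 × 0.0359 = 168.6 N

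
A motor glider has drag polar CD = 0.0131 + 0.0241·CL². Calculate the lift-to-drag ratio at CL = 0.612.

L/D = 27.7

CD = 0.0131 + 0.0241 × 0.612² = 0.02213
L/D = CL/CD = 0.612 / 0.02213 = 27.7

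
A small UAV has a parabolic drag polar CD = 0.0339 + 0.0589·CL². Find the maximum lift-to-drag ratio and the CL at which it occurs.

(L/D)max = 11.2, at CL = 0.759

For CD = CD0 + K·CL², (L/D)max occurs at CL* = √(CD0/K) and equals 1/(2√(K·CD0)).
(L/D)max = 1/(2√(0.0589 × 0.0339)) = 1/(2 × 0.04468) = 11.2
CL* = √(0.0339/0.0589) = 0.759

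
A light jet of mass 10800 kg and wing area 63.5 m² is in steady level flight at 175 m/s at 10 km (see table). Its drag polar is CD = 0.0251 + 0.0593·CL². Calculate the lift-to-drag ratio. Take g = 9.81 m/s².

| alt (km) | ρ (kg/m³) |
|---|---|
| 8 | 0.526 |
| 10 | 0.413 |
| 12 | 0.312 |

L/D = 9.03

At 10 km, from the table: ρ = 0.413 kg/m³.
Level flight ⇒ L = W = m·g = 10800 × 9.81 = 1.0595×10^5 N.
Dynamic pressure q = 0.5 × 0.413 × 175² = 6324 Pa.
CL = 2W/(ρv²S) = 2×1.0595×10^5/(0.413×175²×63.5) = 0.2638.
CD = 0.0251 + 0.0593 × 0.2638² = 0.02923.
L/D = CL/CD = 0.2638 / 0.02923 = 9.03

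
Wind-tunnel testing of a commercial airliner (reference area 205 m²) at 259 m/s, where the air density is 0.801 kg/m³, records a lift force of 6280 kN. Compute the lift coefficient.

From L = ½ρv²S·CL, rearranging gives CL = 2L/(ρv²S).
CL = 2 × 6.28×10^6 / (0.801 × 259² × 205) = 1.14

CL = 1.14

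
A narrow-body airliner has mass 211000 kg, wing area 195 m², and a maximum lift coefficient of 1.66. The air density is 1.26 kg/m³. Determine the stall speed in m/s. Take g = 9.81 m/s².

V_stall = 101 m/s

Weight W = mg = 211000 × 9.81 = 2.07×10^6 N.
From L = ½ρV²S·CL,max = W: V_stall = √(2W/(ρSCL,max)) = √(2·2.07×10^6/(1.26·195·1.66))
V_stall = √10150 = 101 m/s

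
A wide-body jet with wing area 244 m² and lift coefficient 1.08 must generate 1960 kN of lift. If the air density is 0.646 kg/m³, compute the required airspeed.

L = ½ρv²S·CL ⇒ v = √(2L/(ρ·S·CL))
v = √(2 × 1.96×10^6 / (0.646 × 244 × 1.08)) = √23030 = 152 m/s

v = 152 m/s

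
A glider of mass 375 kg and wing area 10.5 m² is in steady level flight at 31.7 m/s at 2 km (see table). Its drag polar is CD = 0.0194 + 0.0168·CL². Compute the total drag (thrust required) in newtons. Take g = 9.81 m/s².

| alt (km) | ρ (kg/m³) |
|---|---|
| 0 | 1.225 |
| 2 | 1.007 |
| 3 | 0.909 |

At 2 km, from the table: ρ = 1.007 kg/m³.
Weight W = mg = 375 × 9.81 = 3678.8 N; in level flight L = W.
Dynamic pressure q = 0.5 × 1.007 × 31.7² = 506 Pa.
Required CL = L/(qS) = 3678.8/(506·10.5) = 0.6925.
CD = 0.0194 + 0.0168 × 0.6925² = 0.02746.
D = q·S·CD = 506 × 10.5 × 0.02746 = 145.9 N

D = 146 N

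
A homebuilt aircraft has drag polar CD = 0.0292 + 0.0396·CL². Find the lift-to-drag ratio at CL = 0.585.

L/D = 13.7

CD = 0.0292 + 0.0396 × 0.585² = 0.04275
L/D = CL/CD = 0.585 / 0.04275 = 13.7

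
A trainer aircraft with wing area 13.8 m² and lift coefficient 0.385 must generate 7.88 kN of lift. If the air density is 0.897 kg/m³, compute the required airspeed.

L = ½ρv²S·CL ⇒ v = √(2L/(ρ·S·CL))
v = √(2 × 7880 / (0.897 × 13.8 × 0.385)) = √3307 = 57.5 m/s

v = 57.5 m/s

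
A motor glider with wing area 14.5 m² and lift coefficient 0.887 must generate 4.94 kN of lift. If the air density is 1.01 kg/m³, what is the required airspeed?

L = ½ρv²S·CL ⇒ v = √(2L/(ρ·S·CL))
v = √(2 × 4940 / (1.01 × 14.5 × 0.887)) = √760.6 = 27.6 m/s

v = 27.6 m/s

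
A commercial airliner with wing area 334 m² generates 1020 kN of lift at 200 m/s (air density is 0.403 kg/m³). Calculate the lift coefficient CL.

From L = ½ρv²S·CL, rearranging gives CL = 2L/(ρv²S).
CL = 2 × 1.02×10^6 / (0.403 × 200² × 334) = 0.379

CL = 0.379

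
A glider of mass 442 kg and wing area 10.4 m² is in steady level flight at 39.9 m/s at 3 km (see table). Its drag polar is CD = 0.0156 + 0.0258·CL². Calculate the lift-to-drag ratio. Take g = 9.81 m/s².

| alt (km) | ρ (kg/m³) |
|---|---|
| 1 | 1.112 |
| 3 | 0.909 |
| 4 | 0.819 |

At 3 km, from the table: ρ = 0.909 kg/m³.
Weight W = mg = 442 × 9.81 = 4336 N; in level flight L = W.
Dynamic pressure q = 0.5 × 0.909 × 39.9² = 723.6 Pa.
Required CL = L/(qS) = 4336/(723.6·10.4) = 0.5762.
CD = 0.0156 + 0.0258 × 0.5762² = 0.02417.
L/D = CL/CD = 0.5762 / 0.02417 = 23.8

L/D = 23.8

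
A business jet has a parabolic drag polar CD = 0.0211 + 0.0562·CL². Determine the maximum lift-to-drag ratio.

(L/D)max = 14.5

For CD = CD0 + K·CL², (L/D)max occurs at CL* = √(CD0/K) and equals 1/(2√(K·CD0)).
(L/D)max = 1/(2√(0.0562 × 0.0211)) = 1/(2 × 0.03444) = 14.5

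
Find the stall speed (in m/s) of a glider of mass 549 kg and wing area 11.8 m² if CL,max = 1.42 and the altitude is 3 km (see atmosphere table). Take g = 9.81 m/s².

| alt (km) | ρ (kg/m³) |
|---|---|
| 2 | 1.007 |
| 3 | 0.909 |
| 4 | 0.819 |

V_stall = 26.6 m/s

At 3 km, from the table: ρ = 0.909 kg/m³.
At stall, lift equals weight: L = W = m·g = 549 × 9.81 = 5386 N.
From L = ½ρV²S·CL,max = W: V_stall = √(2W/(ρSCL,max)) = √(2·5386/(0.909·11.8·1.42))
V_stall = √707.2 = 26.6 m/s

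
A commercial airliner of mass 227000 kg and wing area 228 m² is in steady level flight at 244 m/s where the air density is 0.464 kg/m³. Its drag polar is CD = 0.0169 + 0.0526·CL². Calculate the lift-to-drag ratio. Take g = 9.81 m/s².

Level flight ⇒ L = W = m·g = 227000 × 9.81 = 2.2269×10^6 N.
Dynamic pressure q = 0.5 × 0.464 × 244² = 13810 Pa.
CL = W/(q·S) = 2.2269×10^6 / (13810 × 228) = 0.7071.
CD = 0.0169 + 0.0526 × 0.7071² = 0.0432.
L/D = CL/CD = 0.7071 / 0.0432 = 16.4

L/D = 16.4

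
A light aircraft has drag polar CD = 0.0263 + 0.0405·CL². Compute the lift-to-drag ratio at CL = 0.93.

CD = 0.0263 + 0.0405 × 0.93² = 0.06133
L/D = CL/CD = 0.93 / 0.06133 = 15.2

L/D = 15.2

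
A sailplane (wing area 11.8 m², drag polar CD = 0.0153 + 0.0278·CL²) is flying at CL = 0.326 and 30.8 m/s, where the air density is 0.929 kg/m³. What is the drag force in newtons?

D = 94.9 N

CD = 0.0153 + 0.0278 × 0.326² = 0.01825
D = ½ρv²S·CD = ½ × 0.929 × 30.8² × 11.8 × 0.01825 = 94.9 N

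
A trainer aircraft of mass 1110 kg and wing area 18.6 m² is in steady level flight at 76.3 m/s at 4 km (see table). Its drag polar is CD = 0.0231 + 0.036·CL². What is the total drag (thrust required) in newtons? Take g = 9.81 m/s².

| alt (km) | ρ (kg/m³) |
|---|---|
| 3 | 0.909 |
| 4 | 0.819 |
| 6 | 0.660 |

D = 1120 N

At 4 km, from the table: ρ = 0.819 kg/m³.
Level flight ⇒ L = W = m·g = 1110 × 9.81 = 10889 N.
q = ½ρv² = ½ × 0.819 × 76.3² = 2384 Pa.
CL = W/(q·S) = 10889 / (2384 × 18.6) = 0.2456.
CD = 0.0231 + 0.036 × 0.2456² = 0.02527.
D = q·S·CD = 2384 × 18.6 × 0.02527 = 1121 N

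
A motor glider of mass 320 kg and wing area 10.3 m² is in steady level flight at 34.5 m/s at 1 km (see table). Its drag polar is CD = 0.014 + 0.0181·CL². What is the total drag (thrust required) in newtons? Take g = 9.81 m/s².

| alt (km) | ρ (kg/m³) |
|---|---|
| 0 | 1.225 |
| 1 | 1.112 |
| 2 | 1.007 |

At 1 km, from the table: ρ = 1.112 kg/m³.
In steady level flight, lift balances weight: W = mg = 320 × 9.81 = 3139.2 N.
Dynamic pressure q = 0.5 × 1.112 × 34.5² = 661.8 Pa.
CL = W/(q·S) = 3139.2 / (661.8 × 10.3) = 0.4605.
CD = 0.014 + 0.0181 × 0.4605² = 0.01784.
D = q·S·CD = 661.8 × 10.3 × 0.01784 = 121.6 N

D = 122 N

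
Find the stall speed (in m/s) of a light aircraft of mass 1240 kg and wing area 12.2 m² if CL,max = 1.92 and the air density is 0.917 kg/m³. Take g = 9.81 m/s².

At stall, lift equals weight: L = W = m·g = 1240 × 9.81 = 12160 N.
V_stall = √(2W/(ρ·S·CL,max)) = √(2 × 12160 / (0.917 × 12.2 × 1.92))
V_stall = √1133 = 33.7 m/s

V_stall = 33.7 m/s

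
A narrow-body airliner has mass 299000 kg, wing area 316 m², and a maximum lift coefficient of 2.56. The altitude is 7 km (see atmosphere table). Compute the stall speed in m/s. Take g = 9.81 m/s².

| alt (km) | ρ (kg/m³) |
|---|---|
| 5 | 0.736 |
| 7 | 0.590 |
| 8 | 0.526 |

At 7 km, from the table: ρ = 0.590 kg/m³.
Weight W = mg = 299000 × 9.81 = 2.933×10^6 N.
V_stall = √(2W/(ρ·S·CL,max)) = √(2 × 2.933×10^6 / (0.59 × 316 × 2.56))
V_stall = √12290 = 111 m/s

V_stall = 111 m/s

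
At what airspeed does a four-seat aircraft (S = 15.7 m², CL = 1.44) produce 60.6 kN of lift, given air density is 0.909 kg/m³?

L = ½ρv²S·CL ⇒ v = √(2L/(ρ·S·CL))
v = √(2 × 60600 / (0.909 × 15.7 × 1.44)) = √5898 = 76.8 m/s

v = 76.8 m/s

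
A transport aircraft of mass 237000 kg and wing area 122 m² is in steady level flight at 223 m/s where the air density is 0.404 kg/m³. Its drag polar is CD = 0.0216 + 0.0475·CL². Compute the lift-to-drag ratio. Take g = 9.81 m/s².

Level flight ⇒ L = W = m·g = 237000 × 9.81 = 2.325×10^6 N.
Dynamic pressure q = 0.5 × 0.404 × 223² = 10050 Pa.
CL = W/(q·S) = 2.325×10^6 / (10050 × 122) = 1.897.
CD = 0.0216 + 0.0475 × 1.897² = 0.1926.
L/D = CL/CD = 1.897 / 0.1926 = 9.85

L/D = 9.85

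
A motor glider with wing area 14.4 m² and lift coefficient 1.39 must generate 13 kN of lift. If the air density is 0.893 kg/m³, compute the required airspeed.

L = ½ρv²S·CL ⇒ v = √(2L/(ρ·S·CL))
v = √(2 × 13000 / (0.893 × 14.4 × 1.39)) = √1455 = 38.1 m/s

v = 38.1 m/s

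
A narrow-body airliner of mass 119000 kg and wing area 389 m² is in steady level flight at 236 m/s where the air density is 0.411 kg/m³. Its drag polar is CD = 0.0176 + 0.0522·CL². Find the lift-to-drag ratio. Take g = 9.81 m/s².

L/D = 12.4

Weight W = mg = 119000 × 9.81 = 1.1674×10^6 N; in level flight L = W.
q = ½ρv² = ½ × 0.411 × 236² = 11450 Pa.
CL = 2W/(ρv²S) = 2×1.1674×10^6/(0.411×236²×389) = 0.2622.
CD = 0.0176 + 0.0522 × 0.2622² = 0.02119.
L/D = CL/CD = 0.2622 / 0.02119 = 12.4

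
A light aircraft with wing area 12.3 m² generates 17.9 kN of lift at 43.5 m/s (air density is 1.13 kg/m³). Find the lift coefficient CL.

CL = 1.36

From L = ½ρv²S·CL, rearranging gives CL = 2L/(ρv²S).
CL = 2 × 17900 / (1.13 × 43.5² × 12.3) = 1.36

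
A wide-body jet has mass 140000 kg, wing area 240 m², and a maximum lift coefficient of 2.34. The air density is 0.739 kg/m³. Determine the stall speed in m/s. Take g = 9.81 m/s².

V_stall = 81.4 m/s

At stall, lift equals weight: L = W = m·g = 140000 × 9.81 = 1.373×10^6 N.
V_stall = √(2W/(ρ·S·CL,max)) = √(2 × 1.373×10^6 / (0.739 × 240 × 2.34))
V_stall = √6618 = 81.4 m/s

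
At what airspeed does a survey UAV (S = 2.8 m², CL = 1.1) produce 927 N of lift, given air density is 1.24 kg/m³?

v = 22 m/s

L = ½ρv²S·CL ⇒ v = √(2L/(ρ·S·CL))
v = √(2 × 927 / (1.24 × 2.8 × 1.1)) = √485.4 = 22 m/s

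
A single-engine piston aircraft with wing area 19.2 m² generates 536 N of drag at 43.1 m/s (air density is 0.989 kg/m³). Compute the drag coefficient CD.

From D = ½ρv²S·CD, rearranging gives CD = 2D/(ρv²S).
CD = 2 × 536 / (0.989 × 43.1² × 19.2) = 0.0304

CD = 0.0304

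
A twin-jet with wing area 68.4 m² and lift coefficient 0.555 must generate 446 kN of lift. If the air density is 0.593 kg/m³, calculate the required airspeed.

v = 199 m/s

L = ½ρv²S·CL ⇒ v = √(2L/(ρ·S·CL))
v = √(2 × 4.46×10^5 / (0.593 × 68.4 × 0.555)) = √39620 = 199 m/s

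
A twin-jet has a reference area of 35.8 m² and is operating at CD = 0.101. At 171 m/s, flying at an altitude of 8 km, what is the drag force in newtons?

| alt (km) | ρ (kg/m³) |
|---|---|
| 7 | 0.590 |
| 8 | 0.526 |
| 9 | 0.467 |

D = 27800 N

At 8 km, from the table: ρ = 0.526 kg/m³.
Dynamic pressure q = ½ρv² = ½ × 0.526 × 171² = 7690 Pa.
D = q·S·CD = 7690 × 35.8 × 0.101 = 27800 N ≈ 27.8 kN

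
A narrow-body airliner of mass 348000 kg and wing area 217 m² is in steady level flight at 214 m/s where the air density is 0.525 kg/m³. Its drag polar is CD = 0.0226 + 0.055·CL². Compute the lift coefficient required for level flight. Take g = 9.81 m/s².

CL = 1.31

Level flight ⇒ L = W = m·g = 348000 × 9.81 = 3.4139×10^6 N.
Dynamic pressure q = 0.5 × 0.525 × 214² = 12020 Pa.
CL = W/(q·S) = 3.4139×10^6 / (12020 × 217) = 1.309.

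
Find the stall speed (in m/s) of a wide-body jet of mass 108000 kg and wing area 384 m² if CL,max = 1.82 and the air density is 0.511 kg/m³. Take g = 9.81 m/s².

At stall, lift equals weight: L = W = m·g = 108000 × 9.81 = 1.059×10^6 N.
From L = ½ρV²S·CL,max = W: V_stall = √(2W/(ρSCL,max)) = √(2·1.059×10^6/(0.511·384·1.82))
V_stall = √5933 = 77 m/s

V_stall = 77 m/s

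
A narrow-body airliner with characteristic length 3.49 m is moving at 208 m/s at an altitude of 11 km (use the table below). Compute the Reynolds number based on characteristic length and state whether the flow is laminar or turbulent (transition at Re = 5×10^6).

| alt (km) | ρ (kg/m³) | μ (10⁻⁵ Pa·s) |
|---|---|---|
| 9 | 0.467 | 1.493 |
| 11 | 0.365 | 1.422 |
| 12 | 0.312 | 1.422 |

Re = 1.86×10^7 (turbulent)

At 11 km, from the table: ρ = 0.365 kg/m³, μ = 1.422×10⁻⁵ Pa·s.
Re = ρ·v·c/μ = 0.365 × 208 × 3.49 / (1.422×10⁻⁵) = 1.86×10^7
Since 1.86×10^7 > 5×10^6, the flow is turbulent.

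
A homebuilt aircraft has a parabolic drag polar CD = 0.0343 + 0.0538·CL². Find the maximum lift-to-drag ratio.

For CD = CD0 + K·CL², (L/D)max occurs at CL* = √(CD0/K) and equals 1/(2√(K·CD0)).
(L/D)max = 1/(2√(0.0538 × 0.0343)) = 1/(2 × 0.04296) = 11.6

(L/D)max = 11.6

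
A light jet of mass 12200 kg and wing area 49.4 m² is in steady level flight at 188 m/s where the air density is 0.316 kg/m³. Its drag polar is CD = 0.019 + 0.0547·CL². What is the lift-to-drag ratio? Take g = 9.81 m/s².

Weight W = mg = 12200 × 9.81 = 1.1968×10^5 N; in level flight L = W.
Dynamic pressure q = 0.5 × 0.316 × 188² = 5584 Pa.
Required CL = L/(qS) = 1.1968×10^5/(5584·49.4) = 0.4338.
CD = 0.019 + 0.0547 × 0.4338² = 0.0293.
L/D = CL/CD = 0.4338 / 0.0293 = 14.8

L/D = 14.8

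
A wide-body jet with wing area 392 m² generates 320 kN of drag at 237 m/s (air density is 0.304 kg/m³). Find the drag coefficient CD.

From D = ½ρv²S·CD, rearranging gives CD = 2D/(ρv²S).
CD = 2 × 3.2×10^5 / (0.304 × 237² × 392) = 0.0956

CD = 0.0956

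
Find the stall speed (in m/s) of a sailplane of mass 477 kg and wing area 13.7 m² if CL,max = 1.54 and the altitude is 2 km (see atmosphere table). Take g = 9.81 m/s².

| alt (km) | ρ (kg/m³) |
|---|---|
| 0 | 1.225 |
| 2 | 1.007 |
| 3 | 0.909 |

V_stall = 21 m/s

At 2 km, from the table: ρ = 1.007 kg/m³.
Weight W = mg = 477 × 9.81 = 4679 N.
From L = ½ρV²S·CL,max = W: V_stall = √(2W/(ρSCL,max)) = √(2·4679/(1.007·13.7·1.54))
V_stall = √440.5 = 21 m/s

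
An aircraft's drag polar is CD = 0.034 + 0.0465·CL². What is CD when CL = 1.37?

CD = 0.034 + 0.0465 × 1.37² = 0.034 + 0.08728 = 0.121

CD = 0.121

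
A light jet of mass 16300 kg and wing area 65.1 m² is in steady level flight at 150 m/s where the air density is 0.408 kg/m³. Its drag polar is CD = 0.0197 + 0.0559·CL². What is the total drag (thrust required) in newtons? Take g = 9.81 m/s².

In steady level flight, lift balances weight: W = mg = 16300 × 9.81 = 1.599×10^5 N.
q = ½ρv² = ½ × 0.408 × 150² = 4590 Pa.
CL = W/(q·S) = 1.599×10^5 / (4590 × 65.1) = 0.5351.
CD = 0.0197 + 0.0559 × 0.5351² = 0.03571.
D = q·S·CD = 4590 × 65.1 × 0.03571 = 10670 N

D = 10700 N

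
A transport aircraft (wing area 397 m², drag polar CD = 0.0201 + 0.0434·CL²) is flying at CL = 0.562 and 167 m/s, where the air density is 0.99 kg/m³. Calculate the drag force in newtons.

CD = 0.0201 + 0.0434 × 0.562² = 0.03381
D = ½ρv²S·CD = ½ × 0.99 × 167² × 397 × 0.03381 = 1.85×10^5 N

D = 1.85×10^5 N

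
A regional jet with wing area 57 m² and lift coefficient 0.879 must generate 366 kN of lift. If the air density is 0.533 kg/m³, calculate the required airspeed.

v = 166 m/s

L = ½ρv²S·CL ⇒ v = √(2L/(ρ·S·CL))
v = √(2 × 3.66×10^5 / (0.533 × 57 × 0.879)) = √27410 = 166 m/s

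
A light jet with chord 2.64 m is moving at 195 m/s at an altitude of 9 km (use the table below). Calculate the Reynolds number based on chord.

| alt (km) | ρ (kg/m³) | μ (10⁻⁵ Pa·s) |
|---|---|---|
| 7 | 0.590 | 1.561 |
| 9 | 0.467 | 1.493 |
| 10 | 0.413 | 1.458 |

At 9 km, from the table: ρ = 0.467 kg/m³, μ = 1.493×10⁻⁵ Pa·s.
Re = ρ·v·c/μ = 0.467 × 195 × 2.64 / (1.493×10⁻⁵) = 1.61×10^7

Re = 1.61×10^7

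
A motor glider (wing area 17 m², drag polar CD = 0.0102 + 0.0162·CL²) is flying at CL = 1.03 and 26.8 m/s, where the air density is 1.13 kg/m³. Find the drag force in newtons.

CD = 0.0102 + 0.0162 × 1.03² = 0.02739
D = ½ρv²S·CD = ½ × 1.13 × 26.8² × 17 × 0.02739 = 189 N

D = 189 N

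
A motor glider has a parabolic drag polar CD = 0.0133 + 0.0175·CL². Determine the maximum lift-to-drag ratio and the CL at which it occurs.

(L/D)max = 32.8, at CL = 0.872

For CD = CD0 + K·CL², (L/D)max occurs at CL* = √(CD0/K) and equals 1/(2√(K·CD0)).
(L/D)max = 1/(2√(0.0175 × 0.0133)) = 1/(2 × 0.01526) = 32.8
CL* = √(0.0133/0.0175) = 0.872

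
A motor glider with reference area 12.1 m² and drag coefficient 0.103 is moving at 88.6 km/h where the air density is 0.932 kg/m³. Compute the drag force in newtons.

Convert speed: v = 88.6 km/h ÷ 3.6 = 24.61 m/s.
D = ½ρv²S·CD = ½ × 0.932 × 24.61² × 12.1 × 0.103 = 352 N

D = 352 N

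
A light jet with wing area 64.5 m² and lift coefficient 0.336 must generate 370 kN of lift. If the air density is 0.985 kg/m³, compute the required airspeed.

v = 186 m/s

L = ½ρv²S·CL ⇒ v = √(2L/(ρ·S·CL))
v = √(2 × 3.7×10^5 / (0.985 × 64.5 × 0.336)) = √34670 = 186 m/s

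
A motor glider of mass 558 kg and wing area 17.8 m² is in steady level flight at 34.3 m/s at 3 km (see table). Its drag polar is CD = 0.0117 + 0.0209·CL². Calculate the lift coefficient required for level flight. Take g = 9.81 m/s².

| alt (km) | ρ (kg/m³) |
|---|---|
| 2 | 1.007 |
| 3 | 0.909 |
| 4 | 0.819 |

At 3 km, from the table: ρ = 0.909 kg/m³.
Weight W = mg = 558 × 9.81 = 5474 N; in level flight L = W.
q = ½ρv² = ½ × 0.909 × 34.3² = 534.7 Pa.
CL = 2W/(ρv²S) = 2×5474/(0.909×34.3²×17.8) = 0.5751.

CL = 0.575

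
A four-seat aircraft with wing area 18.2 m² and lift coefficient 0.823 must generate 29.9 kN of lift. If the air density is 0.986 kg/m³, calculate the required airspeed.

L = ½ρv²S·CL ⇒ v = √(2L/(ρ·S·CL))
v = √(2 × 29900 / (0.986 × 18.2 × 0.823)) = √4049 = 63.6 m/s

v = 63.6 m/s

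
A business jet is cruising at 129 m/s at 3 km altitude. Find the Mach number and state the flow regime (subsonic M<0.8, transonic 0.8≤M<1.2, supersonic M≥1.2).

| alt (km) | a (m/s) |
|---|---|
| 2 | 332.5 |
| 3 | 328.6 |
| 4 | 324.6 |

M = 0.393 (subsonic)

At 3 km, from the table: a = 328.6 m/s.
M = v/a = 129 / 328.6 = 0.393
M = 0.393 → subsonic.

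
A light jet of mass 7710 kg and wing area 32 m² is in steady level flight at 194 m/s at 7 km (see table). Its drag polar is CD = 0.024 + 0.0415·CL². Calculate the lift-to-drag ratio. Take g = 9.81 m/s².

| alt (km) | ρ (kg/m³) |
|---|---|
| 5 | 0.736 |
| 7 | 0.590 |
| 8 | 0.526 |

L/D = 8.23

At 7 km, from the table: ρ = 0.590 kg/m³.
Level flight ⇒ L = W = m·g = 7710 × 9.81 = 75635 N.
Dynamic pressure q = 0.5 × 0.59 × 194² = 11100 Pa.
CL = W/(q·S) = 75635 / (11100 × 32) = 0.2129.
CD = 0.024 + 0.0415 × 0.2129² = 0.02588.
L/D = CL/CD = 0.2129 / 0.02588 = 8.23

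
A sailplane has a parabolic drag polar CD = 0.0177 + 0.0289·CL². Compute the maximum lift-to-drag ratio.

(L/D)max = 22.1

For CD = CD0 + K·CL², (L/D)max occurs at CL* = √(CD0/K) and equals 1/(2√(K·CD0)).
(L/D)max = 1/(2√(0.0289 × 0.0177)) = 1/(2 × 0.02262) = 22.1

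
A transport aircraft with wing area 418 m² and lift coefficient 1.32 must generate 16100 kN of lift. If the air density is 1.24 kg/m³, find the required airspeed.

L = ½ρv²S·CL ⇒ v = √(2L/(ρ·S·CL))
v = √(2 × 1.61×10^7 / (1.24 × 418 × 1.32)) = √47060 = 217 m/s

v = 217 m/s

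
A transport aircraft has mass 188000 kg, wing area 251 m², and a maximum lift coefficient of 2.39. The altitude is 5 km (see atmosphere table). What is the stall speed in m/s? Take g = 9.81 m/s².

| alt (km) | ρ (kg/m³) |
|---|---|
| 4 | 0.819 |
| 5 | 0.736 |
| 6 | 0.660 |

At 5 km, from the table: ρ = 0.736 kg/m³.
At stall, lift equals weight: L = W = m·g = 188000 × 9.81 = 1.844×10^6 N.
V_stall = √(2W/(ρ·S·CL,max)) = √(2 × 1.844×10^6 / (0.736 × 251 × 2.39))
V_stall = √8354 = 91.4 m/s

V_stall = 91.4 m/s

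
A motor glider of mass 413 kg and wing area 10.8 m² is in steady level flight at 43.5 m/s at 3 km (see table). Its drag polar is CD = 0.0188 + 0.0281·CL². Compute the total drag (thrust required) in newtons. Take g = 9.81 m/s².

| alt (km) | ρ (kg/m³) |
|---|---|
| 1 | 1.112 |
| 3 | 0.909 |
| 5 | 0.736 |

At 3 km, from the table: ρ = 0.909 kg/m³.
In steady level flight, lift balances weight: W = mg = 413 × 9.81 = 4051.5 N.
q = ½ρv² = ½ × 0.909 × 43.5² = 860 Pa.
CL = W/(q·S) = 4051.5 / (860 × 10.8) = 0.4362.
CD = 0.0188 + 0.0281 × 0.4362² = 0.02415.
D = q·S·CD = 860 × 10.8 × 0.02415 = 224.3 N

D = 224 N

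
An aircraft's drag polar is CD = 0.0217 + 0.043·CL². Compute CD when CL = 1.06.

CD = 0.0217 + 0.043 × 1.06² = 0.0217 + 0.04831 = 0.07

CD = 0.07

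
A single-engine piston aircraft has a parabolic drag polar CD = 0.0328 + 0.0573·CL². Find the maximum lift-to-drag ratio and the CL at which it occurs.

For CD = CD0 + K·CL², (L/D)max occurs at CL* = √(CD0/K) and equals 1/(2√(K·CD0)).
(L/D)max = 1/(2√(0.0573 × 0.0328)) = 1/(2 × 0.04335) = 11.5
CL* = √(0.0328/0.0573) = 0.757

(L/D)max = 11.5, at CL = 0.757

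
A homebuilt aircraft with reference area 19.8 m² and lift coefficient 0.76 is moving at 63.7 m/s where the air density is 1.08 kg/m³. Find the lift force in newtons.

Dynamic pressure q = ½ρv² = ½ × 1.08 × 63.7² = 2191 Pa.
L = q·S·CL = 2191 × 19.8 × 0.76 = 33000 N ≈ 33 kN

L = 33000 N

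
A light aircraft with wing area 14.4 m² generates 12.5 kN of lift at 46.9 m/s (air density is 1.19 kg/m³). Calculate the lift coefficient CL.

From L = ½ρv²S·CL, rearranging gives CL = 2L/(ρv²S).
CL = 2 × 12500 / (1.19 × 46.9² × 14.4) = 0.663

CL = 0.663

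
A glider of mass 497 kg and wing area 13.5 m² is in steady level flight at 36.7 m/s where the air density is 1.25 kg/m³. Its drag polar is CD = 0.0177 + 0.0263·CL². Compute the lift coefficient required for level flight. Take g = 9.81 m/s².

CL = 0.429

In steady level flight, lift balances weight: W = mg = 497 × 9.81 = 4875.6 N.
Dynamic pressure q = 0.5 × 1.25 × 36.7² = 841.8 Pa.
Required CL = L/(qS) = 4875.6/(841.8·13.5) = 0.429.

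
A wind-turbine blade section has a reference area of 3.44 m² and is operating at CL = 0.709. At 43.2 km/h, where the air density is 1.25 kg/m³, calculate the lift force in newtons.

L = 220 N

Convert speed: v = 43.2 km/h ÷ 3.6 = 12 m/s.
Dynamic pressure q = ½ρv² = ½ × 1.25 × 12² = 90 Pa.
L = q·S·CL = 90 × 3.44 × 0.709 = 220 N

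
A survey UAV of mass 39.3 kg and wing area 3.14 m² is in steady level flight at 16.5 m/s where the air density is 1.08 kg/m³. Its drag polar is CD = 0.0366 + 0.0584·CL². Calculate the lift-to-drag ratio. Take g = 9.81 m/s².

In steady level flight, lift balances weight: W = mg = 39.3 × 9.81 = 385.53 N.
q = ½ρv² = ½ × 1.08 × 16.5² = 147 Pa.
CL = W/(q·S) = 385.53 / (147 × 3.14) = 0.8352.
CD = 0.0366 + 0.0584 × 0.8352² = 0.07733.
L/D = CL/CD = 0.8352 / 0.07733 = 10.8

L/D = 10.8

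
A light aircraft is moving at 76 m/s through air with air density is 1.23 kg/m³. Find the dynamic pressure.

q = ½ρv² = ½ × 1.23 × 76² = 3550 Pa

q = 3550 Pa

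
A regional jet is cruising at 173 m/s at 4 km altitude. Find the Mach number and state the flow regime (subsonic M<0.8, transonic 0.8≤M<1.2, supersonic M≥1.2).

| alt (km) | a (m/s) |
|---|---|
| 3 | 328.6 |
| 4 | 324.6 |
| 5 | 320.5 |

At 4 km, from the table: a = 324.6 m/s.
M = v/a = 173 / 324.6 = 0.533
M = 0.533 → subsonic.

M = 0.533 (subsonic)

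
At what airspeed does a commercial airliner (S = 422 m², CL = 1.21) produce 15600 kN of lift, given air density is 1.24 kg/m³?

L = ½ρv²S·CL ⇒ v = √(2L/(ρ·S·CL))
v = √(2 × 1.56×10^7 / (1.24 × 422 × 1.21)) = √49280 = 222 m/s

v = 222 m/s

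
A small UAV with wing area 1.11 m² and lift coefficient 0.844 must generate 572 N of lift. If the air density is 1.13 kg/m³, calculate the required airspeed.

L = ½ρv²S·CL ⇒ v = √(2L/(ρ·S·CL))
v = √(2 × 572 / (1.13 × 1.11 × 0.844)) = √1081 = 32.9 m/s

v = 32.9 m/s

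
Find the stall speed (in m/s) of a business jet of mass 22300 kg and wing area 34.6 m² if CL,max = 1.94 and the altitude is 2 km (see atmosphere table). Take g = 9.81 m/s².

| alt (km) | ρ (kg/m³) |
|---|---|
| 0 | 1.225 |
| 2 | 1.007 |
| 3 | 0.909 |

At 2 km, from the table: ρ = 1.007 kg/m³.
Weight W = mg = 22300 × 9.81 = 2.188×10^5 N.
V_stall = √(2W/(ρ·S·CL,max)) = √(2 × 2.188×10^5 / (1.007 × 34.6 × 1.94))
V_stall = √6473 = 80.5 m/s

V_stall = 80.5 m/s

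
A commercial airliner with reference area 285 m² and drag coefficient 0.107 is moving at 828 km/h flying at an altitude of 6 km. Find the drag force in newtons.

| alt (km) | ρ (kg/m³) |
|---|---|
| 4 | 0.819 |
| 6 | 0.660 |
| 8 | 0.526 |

At 6 km, from the table: ρ = 0.660 kg/m³.
Convert speed: v = 828 km/h ÷ 3.6 = 230 m/s.
Dynamic pressure q = ½ρv² = ½ × 0.66 × 230² = 17460 Pa.
D = q·S·CD = 17460 × 285 × 0.107 = 5.32×10^5 N ≈ 532 kN

D = 5.32×10^5 N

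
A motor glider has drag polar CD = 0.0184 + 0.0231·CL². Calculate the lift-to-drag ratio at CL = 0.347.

L/D = 16.4

CD = 0.0184 + 0.0231 × 0.347² = 0.02118
L/D = CL/CD = 0.347 / 0.02118 = 16.4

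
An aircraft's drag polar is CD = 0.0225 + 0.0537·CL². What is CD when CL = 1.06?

CD = 0.0225 + 0.0537 × 1.06² = 0.0225 + 0.06034 = 0.0828

CD = 0.0828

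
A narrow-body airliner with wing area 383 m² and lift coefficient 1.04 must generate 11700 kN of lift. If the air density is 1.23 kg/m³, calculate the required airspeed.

v = 219 m/s

L = ½ρv²S·CL ⇒ v = √(2L/(ρ·S·CL))
v = √(2 × 1.17×10^7 / (1.23 × 383 × 1.04)) = √47760 = 219 m/s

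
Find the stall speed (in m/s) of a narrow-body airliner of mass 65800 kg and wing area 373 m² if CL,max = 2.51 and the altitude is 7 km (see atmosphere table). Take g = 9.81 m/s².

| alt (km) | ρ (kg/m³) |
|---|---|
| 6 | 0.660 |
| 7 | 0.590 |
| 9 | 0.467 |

At 7 km, from the table: ρ = 0.590 kg/m³.
At stall, lift equals weight: L = W = m·g = 65800 × 9.81 = 6.455×10^5 N.
From L = ½ρV²S·CL,max = W: V_stall = √(2W/(ρSCL,max)) = √(2·6.455×10^5/(0.59·373·2.51))
V_stall = √2337 = 48.3 m/s

V_stall = 48.3 m/s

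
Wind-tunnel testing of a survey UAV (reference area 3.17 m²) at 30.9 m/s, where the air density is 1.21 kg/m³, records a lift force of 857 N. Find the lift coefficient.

CL = 0.468

From L = ½ρv²S·CL, rearranging gives CL = 2L/(ρv²S).
CL = 2 × 857 / (1.21 × 30.9² × 3.17) = 0.468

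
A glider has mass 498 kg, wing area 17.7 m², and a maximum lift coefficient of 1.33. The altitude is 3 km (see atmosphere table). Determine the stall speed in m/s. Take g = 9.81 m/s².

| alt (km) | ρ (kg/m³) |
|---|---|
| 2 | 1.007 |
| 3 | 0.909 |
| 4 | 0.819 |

At 3 km, from the table: ρ = 0.909 kg/m³.
Weight W = mg = 498 × 9.81 = 4885 N.
From L = ½ρV²S·CL,max = W: V_stall = √(2W/(ρSCL,max)) = √(2·4885/(0.909·17.7·1.33))
V_stall = √456.6 = 21.4 m/s

V_stall = 21.4 m/s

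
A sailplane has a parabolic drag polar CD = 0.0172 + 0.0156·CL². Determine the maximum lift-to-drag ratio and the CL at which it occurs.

(L/D)max = 30.5, at CL = 1.05

For CD = CD0 + K·CL², (L/D)max occurs at CL* = √(CD0/K) and equals 1/(2√(K·CD0)).
(L/D)max = 1/(2√(0.0156 × 0.0172)) = 1/(2 × 0.01638) = 30.5
CL* = √(0.0172/0.0156) = 1.05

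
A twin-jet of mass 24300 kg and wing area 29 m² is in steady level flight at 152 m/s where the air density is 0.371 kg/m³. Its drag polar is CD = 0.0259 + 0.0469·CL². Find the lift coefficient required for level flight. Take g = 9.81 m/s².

Weight W = mg = 24300 × 9.81 = 2.3838×10^5 N; in level flight L = W.
q = ½ρv² = ½ × 0.371 × 152² = 4286 Pa.
Required CL = L/(qS) = 2.3838×10^5/(4286·29) = 1.918.

CL = 1.92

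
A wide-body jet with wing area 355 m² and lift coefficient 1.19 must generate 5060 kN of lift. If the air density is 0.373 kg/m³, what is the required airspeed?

v = 253 m/s

L = ½ρv²S·CL ⇒ v = √(2L/(ρ·S·CL))
v = √(2 × 5.06×10^6 / (0.373 × 355 × 1.19)) = √64220 = 253 m/s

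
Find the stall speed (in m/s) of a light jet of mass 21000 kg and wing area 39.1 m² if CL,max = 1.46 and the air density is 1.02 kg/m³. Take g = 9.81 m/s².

Stall occurs when L = W at CL,max. W = mg = 21000 × 9.81 = 2.06×10^5 N.
From L = ½ρV²S·CL,max = W: V_stall = √(2W/(ρSCL,max)) = √(2·2.06×10^5/(1.02·39.1·1.46))
V_stall = √7076 = 84.1 m/s

V_stall = 84.1 m/s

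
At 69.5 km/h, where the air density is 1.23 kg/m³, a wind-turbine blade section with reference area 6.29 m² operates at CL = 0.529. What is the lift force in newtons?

Convert speed: v = 69.5 km/h ÷ 3.6 = 19.31 m/s.
Dynamic pressure q = ½ρv² = ½ × 1.23 × 19.31² = 229.2 Pa.
L = q·S·CL = 229.2 × 6.29 × 0.529 = 763 N

L = 763 N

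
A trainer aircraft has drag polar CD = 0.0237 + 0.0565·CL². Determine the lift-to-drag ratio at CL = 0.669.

CD = 0.0237 + 0.0565 × 0.669² = 0.04899
L/D = CL/CD = 0.669 / 0.04899 = 13.7

L/D = 13.7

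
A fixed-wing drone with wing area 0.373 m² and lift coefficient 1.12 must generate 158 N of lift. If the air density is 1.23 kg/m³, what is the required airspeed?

v = 24.8 m/s

L = ½ρv²S·CL ⇒ v = √(2L/(ρ·S·CL))
v = √(2 × 158 / (1.23 × 0.373 × 1.12)) = √615 = 24.8 m/s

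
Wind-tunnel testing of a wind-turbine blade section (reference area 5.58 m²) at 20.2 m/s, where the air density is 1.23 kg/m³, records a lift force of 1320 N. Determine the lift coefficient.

CL = 0.943

From L = ½ρv²S·CL, rearranging gives CL = 2L/(ρv²S).
CL = 2 × 1320 / (1.23 × 20.2² × 5.58) = 0.943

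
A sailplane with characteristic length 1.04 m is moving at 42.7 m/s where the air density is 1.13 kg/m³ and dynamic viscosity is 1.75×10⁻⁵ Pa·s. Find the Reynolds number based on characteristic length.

Re = 2.87×10^6

Re = ρ·v·c/μ = 1.13 × 42.7 × 1.04 / (1.75×10⁻⁵) = 2.87×10^6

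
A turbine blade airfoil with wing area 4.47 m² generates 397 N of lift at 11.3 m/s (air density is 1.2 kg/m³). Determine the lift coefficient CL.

CL = 1.16

From L = ½ρv²S·CL, rearranging gives CL = 2L/(ρv²S).
CL = 2 × 397 / (1.2 × 11.3² × 4.47) = 1.16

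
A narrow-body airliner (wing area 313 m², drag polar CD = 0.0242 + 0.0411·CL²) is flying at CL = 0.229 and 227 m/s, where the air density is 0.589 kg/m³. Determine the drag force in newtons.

D = 1.25×10^5 N

CD = 0.0242 + 0.0411 × 0.229² = 0.02636
D = ½ρv²S·CD = ½ × 0.589 × 227² × 313 × 0.02636 = 1.25×10^5 N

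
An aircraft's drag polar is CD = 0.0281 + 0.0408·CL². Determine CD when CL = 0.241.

CD = 0.0281 + 0.0408 × 0.241² = 0.0281 + 0.00237 = 0.0305

CD = 0.0305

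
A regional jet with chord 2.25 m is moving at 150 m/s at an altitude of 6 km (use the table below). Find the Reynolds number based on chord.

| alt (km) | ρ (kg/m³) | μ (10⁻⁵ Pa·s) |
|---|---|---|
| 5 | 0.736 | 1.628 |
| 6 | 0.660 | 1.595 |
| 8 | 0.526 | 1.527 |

Re = 1.4×10^7

At 6 km, from the table: ρ = 0.660 kg/m³, μ = 1.595×10⁻⁵ Pa·s.
Re = ρ·v·c/μ = 0.66 × 150 × 2.25 / (1.595×10⁻⁵) = 1.4×10^7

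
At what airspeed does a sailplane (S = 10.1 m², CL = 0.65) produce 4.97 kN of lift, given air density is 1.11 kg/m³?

v = 36.9 m/s

L = ½ρv²S·CL ⇒ v = √(2L/(ρ·S·CL))
v = √(2 × 4970 / (1.11 × 10.1 × 0.65)) = √1364 = 36.9 m/s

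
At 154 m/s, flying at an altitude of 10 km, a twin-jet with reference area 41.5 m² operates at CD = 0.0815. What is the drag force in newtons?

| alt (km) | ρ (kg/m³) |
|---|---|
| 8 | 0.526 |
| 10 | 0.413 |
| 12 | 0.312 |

At 10 km, from the table: ρ = 0.413 kg/m³.
D = ½ρv²S·CD = ½ × 0.413 × 154² × 41.5 × 0.0815 = 16600 N ≈ 16.6 kN

D = 16600 N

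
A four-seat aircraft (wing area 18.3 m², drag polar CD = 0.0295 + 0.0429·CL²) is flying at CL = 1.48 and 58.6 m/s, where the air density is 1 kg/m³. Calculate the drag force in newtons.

CD = 0.0295 + 0.0429 × 1.48² = 0.1235
D = ½ρv²S·CD = ½ × 1 × 58.6² × 18.3 × 0.1235 = 3880 N

D = 3880 N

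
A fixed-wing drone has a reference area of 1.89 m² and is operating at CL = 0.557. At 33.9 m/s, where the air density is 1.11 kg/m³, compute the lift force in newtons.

L = 671 N

L = ½ρv²S·CL = ½ × 1.11 × 33.9² × 1.89 × 0.557 = 671 N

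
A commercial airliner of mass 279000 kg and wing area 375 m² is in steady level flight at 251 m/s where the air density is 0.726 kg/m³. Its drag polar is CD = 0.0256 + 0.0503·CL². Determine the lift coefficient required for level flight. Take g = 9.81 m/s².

CL = 0.319

In steady level flight, lift balances weight: W = mg = 279000 × 9.81 = 2.737×10^6 N.
Dynamic pressure q = 0.5 × 0.726 × 251² = 22870 Pa.
Required CL = L/(qS) = 2.737×10^6/(22870·375) = 0.3191.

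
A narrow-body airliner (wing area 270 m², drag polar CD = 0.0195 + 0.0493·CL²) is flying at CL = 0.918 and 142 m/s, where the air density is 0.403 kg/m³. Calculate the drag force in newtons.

D = 67000 N

CD = 0.0195 + 0.0493 × 0.918² = 0.06105
D = ½ρv²S·CD = ½ × 0.403 × 142² × 270 × 0.06105 = 67000 N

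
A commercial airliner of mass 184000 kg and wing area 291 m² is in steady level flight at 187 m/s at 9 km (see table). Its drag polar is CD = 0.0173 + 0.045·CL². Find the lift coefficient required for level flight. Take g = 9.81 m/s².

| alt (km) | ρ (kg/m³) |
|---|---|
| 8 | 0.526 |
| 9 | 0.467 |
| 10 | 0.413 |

CL = 0.76

At 9 km, from the table: ρ = 0.467 kg/m³.
Weight W = mg = 184000 × 9.81 = 1.805×10^6 N; in level flight L = W.
q = ½ρv² = ½ × 0.467 × 187² = 8165 Pa.
CL = W/(q·S) = 1.805×10^6 / (8165 × 291) = 0.7597.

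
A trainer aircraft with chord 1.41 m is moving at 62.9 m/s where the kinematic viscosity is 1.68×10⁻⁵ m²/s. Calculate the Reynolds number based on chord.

Re = v·c/ν = 62.9 × 1.41 / (1.68×10⁻⁵) = 5.28×10^6

Re = 5.28×10^6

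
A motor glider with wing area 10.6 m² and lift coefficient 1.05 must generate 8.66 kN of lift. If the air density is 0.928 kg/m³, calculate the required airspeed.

v = 40.9 m/s

L = ½ρv²S·CL ⇒ v = √(2L/(ρ·S·CL))
v = √(2 × 8660 / (0.928 × 10.6 × 1.05)) = √1677 = 40.9 m/s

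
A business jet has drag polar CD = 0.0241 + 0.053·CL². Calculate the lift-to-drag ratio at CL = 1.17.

L/D = 12.1

CD = 0.0241 + 0.053 × 1.17² = 0.09665
L/D = CL/CD = 1.17 / 0.09665 = 12.1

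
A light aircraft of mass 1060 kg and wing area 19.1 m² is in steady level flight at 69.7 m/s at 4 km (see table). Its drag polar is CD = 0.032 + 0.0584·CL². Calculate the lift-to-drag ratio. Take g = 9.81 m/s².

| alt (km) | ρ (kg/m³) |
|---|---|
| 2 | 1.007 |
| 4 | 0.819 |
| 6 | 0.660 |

At 4 km, from the table: ρ = 0.819 kg/m³.
In steady level flight, lift balances weight: W = mg = 1060 × 9.81 = 10399 N.
q = ½ρv² = ½ × 0.819 × 69.7² = 1989 Pa.
Required CL = L/(qS) = 10399/(1989·19.1) = 0.2737.
CD = 0.032 + 0.0584 × 0.2737² = 0.03637.
L/D = CL/CD = 0.2737 / 0.03637 = 7.52

L/D = 7.52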